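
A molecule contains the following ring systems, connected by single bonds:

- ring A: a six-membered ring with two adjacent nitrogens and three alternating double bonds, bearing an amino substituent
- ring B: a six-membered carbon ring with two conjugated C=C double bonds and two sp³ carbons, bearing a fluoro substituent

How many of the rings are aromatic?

Ring A is planar and fully conjugated; 3 ring double bonds give 6 π electrons. Since 6 = 4n+2 (n=1), ring A is aromatic (pyridazine).
Ring B has two sp³ carbons, so it is not fully conjugated — not aromatic (1,3-cyclohexadiene).
Aromatic: A. Total: 1.

1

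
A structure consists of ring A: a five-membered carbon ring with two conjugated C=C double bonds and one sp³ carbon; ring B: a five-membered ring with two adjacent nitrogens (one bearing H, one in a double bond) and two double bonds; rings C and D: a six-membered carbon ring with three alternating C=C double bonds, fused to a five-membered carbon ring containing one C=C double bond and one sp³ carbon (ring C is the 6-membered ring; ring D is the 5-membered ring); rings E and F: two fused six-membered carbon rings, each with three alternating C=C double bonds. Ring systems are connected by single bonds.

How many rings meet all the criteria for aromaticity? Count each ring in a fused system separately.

Ring A has one sp³ carbon, so it is not fully conjugated — not aromatic (cyclopentadiene).
Ring B is fully conjugated (every ring atom contributes a p orbital); 2 ring double bonds (4 π electrons) plus a heteroatom lone pair (2) give 6 π electrons. Since 6 = 4n+2 (n=1), ring B is aromatic (pyrazole).
Ring C has a continuous p-orbital overlap around the ring; 3 ring double bonds give 6 π electrons. 6 = 4(1)+2, so ring C is aromatic (benzene ring).
Ring D has one sp³ carbon, so it is not fully conjugated — not aromatic (cyclopentene ring).
Rings E and F form a fused bicyclic system with 10 sp² atoms and 10 π electrons from ring double bonds. 10 = 4(2)+2, so the system is aromatic and both rings count as aromatic (naphthalene).
Aromatic: B, C, E, F. Total: 4.

4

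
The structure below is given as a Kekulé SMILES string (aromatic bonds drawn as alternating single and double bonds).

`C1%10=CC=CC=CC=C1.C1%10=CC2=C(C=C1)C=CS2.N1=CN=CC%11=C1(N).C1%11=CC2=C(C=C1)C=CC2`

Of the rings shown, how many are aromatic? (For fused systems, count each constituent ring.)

The SMILES encodes an eight-membered carbon ring with four alternating C=C double bonds; a six-membered carbon ring with three alternating C=C double bonds, fused to a five-membered ring containing one sulfur and two C=C double bonds; a six-membered ring with nitrogens at positions 1 and 3 and three alternating double bonds; a six-membered carbon ring with three alternating C=C double bonds, fused to a five-membered carbon ring containing one C=C double bond and one sp³ carbon.
The 8-membered ring has only sp² ring atoms; a planar conformation would have a fully conjugated π system of 8 electrons. But 8 = 4(2), which is 4n not 4n+2, so it is not aromatic (cyclooctatetraene) — cyclooctatetraene distorts into a non-planar tub to avoid antiaromaticity.
The fused 6/5-membered bicyclic (with one sulfur) is a single π system with 9 sp² atoms and 10 π electrons from ring double bonds plus a heteroatom lone pair. 10 = 4(2)+2, so the system is aromatic and both rings count as aromatic (benzothiophene).
The 6-membered ring with two nitrogens (1,3) has a continuous p-orbital overlap around the ring; 3 ring double bonds give 6 π electrons. Since 6 = 4n+2 (n=1), it is aromatic (pyrimidine).
The 6-membered ring is fully conjugated (every ring atom contributes a p orbital); 3 ring double bonds give 6 π electrons. That satisfies 4n+2 with n=1, so it is aromatic (benzene ring).
The 5-membered ring has one sp³ carbon, so it is not fully conjugated — not aromatic (cyclopentene ring).
4 of the 6 rings are aromatic. Total: 4.

4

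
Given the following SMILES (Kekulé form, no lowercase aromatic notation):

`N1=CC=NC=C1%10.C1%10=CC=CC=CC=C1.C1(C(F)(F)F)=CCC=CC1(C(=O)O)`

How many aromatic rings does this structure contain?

The SMILES encodes a six-membered ring with nitrogens at positions 1 and 4 and three alternating double bonds; an eight-membered carbon ring with four alternating C=C double bonds; a six-membered carbon ring with two isolated C=C double bonds and two sp³ carbons.
The 6-membered ring with two nitrogens (1,4) has a continuous p-orbital overlap around the ring; 3 ring double bonds give 6 π electrons. That satisfies 4n+2 with n=1, so it is aromatic (pyrazine).
The 8-membered ring has only sp² ring atoms; a planar conformation would have a fully conjugated π system of 8 electrons. But 8 = 4(2), which is 4n not 4n+2, so it is not aromatic (cyclooctatetraene) — cyclooctatetraene distorts into a non-planar tub to avoid antiaromaticity.
The 6-membered ring has two sp³ carbons, so it is not fully conjugated — not aromatic (1,4-cyclohexadiene).
1 of the 3 rings is aromatic. Total: 1.

1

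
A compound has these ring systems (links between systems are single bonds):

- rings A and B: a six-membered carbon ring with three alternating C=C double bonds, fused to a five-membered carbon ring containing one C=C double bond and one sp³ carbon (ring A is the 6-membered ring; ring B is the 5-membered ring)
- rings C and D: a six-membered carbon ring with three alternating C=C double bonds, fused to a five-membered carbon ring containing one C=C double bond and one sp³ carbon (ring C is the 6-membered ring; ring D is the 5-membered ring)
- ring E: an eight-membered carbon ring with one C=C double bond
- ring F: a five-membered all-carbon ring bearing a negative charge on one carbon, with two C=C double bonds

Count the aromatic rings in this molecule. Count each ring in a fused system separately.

Ring A is planar and fully conjugated; 3 ring double bonds give 6 π electrons. Since 6 = 4n+2 (n=1), ring A is aromatic (benzene ring).
Ring B has one sp³ carbon, so it is not fully conjugated — not aromatic (cyclopentene ring).
Ring C is fully conjugated (every ring atom contributes a p orbital); 3 ring double bonds give 6 π electrons. Since 6 = 4n+2 (n=1), ring C is aromatic (benzene ring).
Ring D has one sp³ carbon, so it is not fully conjugated — not aromatic (cyclopentene ring).
Ring E has six sp³ carbons, so it is not fully conjugated — not aromatic (cyclooctene).
Ring F has a continuous p-orbital overlap around the ring; 2 ring double bonds (4 π electrons) plus the carbanion lone pair (2) give 6 π electrons. 6 = 4(1)+2, so ring F is aromatic (cyclopentadienyl anion).
Aromatic: A, C, F. Total: 3.

3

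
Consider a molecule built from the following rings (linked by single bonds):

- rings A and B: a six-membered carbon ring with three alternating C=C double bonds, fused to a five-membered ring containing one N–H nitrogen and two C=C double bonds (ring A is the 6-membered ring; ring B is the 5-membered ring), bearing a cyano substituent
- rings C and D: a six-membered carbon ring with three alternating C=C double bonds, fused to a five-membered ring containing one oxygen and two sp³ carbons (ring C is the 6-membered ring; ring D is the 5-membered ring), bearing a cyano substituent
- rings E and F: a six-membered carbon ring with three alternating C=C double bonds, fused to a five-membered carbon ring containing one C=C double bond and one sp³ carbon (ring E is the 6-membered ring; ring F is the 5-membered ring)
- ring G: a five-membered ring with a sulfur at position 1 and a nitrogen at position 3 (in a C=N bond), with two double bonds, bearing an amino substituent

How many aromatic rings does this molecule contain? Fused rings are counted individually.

Rings A and B form a fused bicyclic system (with one N–H) with 9 sp² atoms and 10 π electrons from ring double bonds plus a heteroatom lone pair. 10 = 4(2)+2, so the system is aromatic and both rings count as aromatic (indole).
Ring C is planar and fully conjugated; 3 ring double bonds give 6 π electrons. Since 6 = 4n+2 (n=1), ring C is aromatic (benzene ring).
Ring D has two sp³ carbons, so it is not fully conjugated — not aromatic (oxolane ring).
Ring E has a continuous p-orbital overlap around the ring; 3 ring double bonds give 6 π electrons. That satisfies 4n+2 with n=1, so ring E is aromatic (benzene ring).
Ring F has one sp³ carbon, so it is not fully conjugated — not aromatic (cyclopentene ring).
Ring G has a continuous p-orbital overlap around the ring; 2 ring double bonds (4 π electrons) plus a heteroatom lone pair (2) give 6 π electrons. Since 6 = 4n+2 (n=1), ring G is aromatic (thiazole).
Aromatic: A, B, C, E, G. Total: 5.

5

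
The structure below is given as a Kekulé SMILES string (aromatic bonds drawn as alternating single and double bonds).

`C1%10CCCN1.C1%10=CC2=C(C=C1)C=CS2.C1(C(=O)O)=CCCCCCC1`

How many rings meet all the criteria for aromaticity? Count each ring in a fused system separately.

2

The SMILES encodes a five-membered saturated ring of four carbons and one N–H nitrogen; a six-membered carbon ring with three alternating C=C double bonds, fused to a five-membered ring containing one sulfur and two C=C double bonds; an eight-membered carbon ring with one C=C double bond.
The 5-membered ring with one N–H has only sp³ atoms, so it is not fully conjugated — not aromatic (pyrrolidine).
The fused 6/5-membered bicyclic (with one sulfur) is a single π system with 9 sp² atoms and 10 π electrons from ring double bonds plus a heteroatom lone pair. 10 = 4(2)+2, so the system is aromatic and both rings count as aromatic (benzothiophene).
The 8-membered ring has six sp³ carbons, so it is not fully conjugated — not aromatic (cyclooctene).
2 of the 4 rings are aromatic. Total: 2.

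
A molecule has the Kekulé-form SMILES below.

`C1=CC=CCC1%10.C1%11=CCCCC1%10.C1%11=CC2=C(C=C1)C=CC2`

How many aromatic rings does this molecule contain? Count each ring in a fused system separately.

1

The SMILES encodes a six-membered carbon ring with two conjugated C=C double bonds and two sp³ carbons; a six-membered carbon ring with one C=C double bond; a six-membered carbon ring with three alternating C=C double bonds, fused to a five-membered carbon ring containing one C=C double bond and one sp³ carbon.
The 6-membered ring has two sp³ carbons, so it is not fully conjugated — not aromatic (1,3-cyclohexadiene).
The second 6-membered ring has four sp³ carbons, so it is not fully conjugated — not aromatic (cyclohexene).
The third 6-membered ring has a continuous p-orbital overlap around the ring; 3 ring double bonds give 6 π electrons. Since 6 = 4n+2 (n=1), it is aromatic (benzene ring).
The 5-membered ring has one sp³ carbon, so it is not fully conjugated — not aromatic (cyclopentene ring).
1 of the 4 rings is aromatic. Total: 1.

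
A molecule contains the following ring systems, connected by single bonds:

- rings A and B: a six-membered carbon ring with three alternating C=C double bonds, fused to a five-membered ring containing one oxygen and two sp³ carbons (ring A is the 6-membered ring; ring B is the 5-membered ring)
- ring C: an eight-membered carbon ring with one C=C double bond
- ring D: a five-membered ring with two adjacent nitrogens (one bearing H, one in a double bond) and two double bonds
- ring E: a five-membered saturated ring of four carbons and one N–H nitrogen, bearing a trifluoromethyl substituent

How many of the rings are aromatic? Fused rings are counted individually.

2

Ring A is fully conjugated (every ring atom contributes a p orbital); 3 ring double bonds give 6 π electrons. That satisfies 4n+2 with n=1, so ring A is aromatic (benzene ring).
Ring B has two sp³ carbons, so it is not fully conjugated — not aromatic (oxolane ring).
Ring C has six sp³ carbons, so it is not fully conjugated — not aromatic (cyclooctene).
Ring D has a continuous p-orbital overlap around the ring; 2 ring double bonds (4 π electrons) plus a heteroatom lone pair (2) give 6 π electrons. Since 6 = 4n+2 (n=1), ring D is aromatic (pyrazole).
Ring E has only sp³ atoms, so it is not fully conjugated — not aromatic (pyrrolidine).
Aromatic: A, D. Total: 2.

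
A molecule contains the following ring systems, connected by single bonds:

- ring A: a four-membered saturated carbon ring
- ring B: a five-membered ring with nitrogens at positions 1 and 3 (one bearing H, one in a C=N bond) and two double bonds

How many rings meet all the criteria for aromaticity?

1

Ring A has only sp³ atoms, so it is not fully conjugated — not aromatic (cyclobutane).
Ring B has a continuous p-orbital overlap around the ring; 2 ring double bonds (4 π electrons) plus a heteroatom lone pair (2) give 6 π electrons. 6 = 4(1)+2, so ring B is aromatic (imidazole).
Aromatic: B. Total: 1.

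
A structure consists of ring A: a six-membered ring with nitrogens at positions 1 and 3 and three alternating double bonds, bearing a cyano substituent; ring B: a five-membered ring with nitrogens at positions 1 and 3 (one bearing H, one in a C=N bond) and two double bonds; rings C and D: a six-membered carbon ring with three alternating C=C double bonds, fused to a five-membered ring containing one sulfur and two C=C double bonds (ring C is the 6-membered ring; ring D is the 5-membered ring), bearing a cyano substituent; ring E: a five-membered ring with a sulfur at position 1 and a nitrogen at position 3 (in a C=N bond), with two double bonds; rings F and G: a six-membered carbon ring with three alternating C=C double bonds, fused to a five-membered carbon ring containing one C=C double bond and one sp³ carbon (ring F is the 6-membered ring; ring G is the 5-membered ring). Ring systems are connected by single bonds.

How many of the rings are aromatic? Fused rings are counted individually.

6

Ring A is planar and fully conjugated; 3 ring double bonds give 6 π electrons. Since 6 = 4n+2 (n=1), ring A is aromatic (pyrimidine).
Ring B is planar and fully conjugated; 2 ring double bonds (4 π electrons) plus a heteroatom lone pair (2) give 6 π electrons. Since 6 = 4n+2 (n=1), ring B is aromatic (imidazole).
Rings C and D form a fused bicyclic system (with one sulfur) with 9 sp² atoms and 10 π electrons from ring double bonds plus a heteroatom lone pair. 10 = 4(2)+2, so the system is aromatic and both rings count as aromatic (benzothiophene).
Ring E is planar and fully conjugated; 2 ring double bonds (4 π electrons) plus a heteroatom lone pair (2) give 6 π electrons. That satisfies 4n+2 with n=1, so ring E is aromatic (thiazole).
Ring F is fully conjugated (every ring atom contributes a p orbital); 3 ring double bonds give 6 π electrons. Since 6 = 4n+2 (n=1), ring F is aromatic (benzene ring).
Ring G has one sp³ carbon, so it is not fully conjugated — not aromatic (cyclopentene ring).
Aromatic: A, B, C, D, E, F. Total: 6.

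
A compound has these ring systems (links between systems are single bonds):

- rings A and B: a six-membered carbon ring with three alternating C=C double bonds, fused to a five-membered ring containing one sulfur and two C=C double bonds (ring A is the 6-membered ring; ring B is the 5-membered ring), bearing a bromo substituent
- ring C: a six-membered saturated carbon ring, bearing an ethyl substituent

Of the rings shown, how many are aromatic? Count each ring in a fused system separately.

Rings A and B form a fused bicyclic system (with one sulfur) with 9 sp² atoms and 10 π electrons from ring double bonds plus a heteroatom lone pair. 10 = 4(2)+2, so the system is aromatic and both rings count as aromatic (benzothiophene).
Ring C has only sp³ atoms, so it is not fully conjugated — not aromatic (cyclohexane).
Aromatic: A, B. Total: 2.

2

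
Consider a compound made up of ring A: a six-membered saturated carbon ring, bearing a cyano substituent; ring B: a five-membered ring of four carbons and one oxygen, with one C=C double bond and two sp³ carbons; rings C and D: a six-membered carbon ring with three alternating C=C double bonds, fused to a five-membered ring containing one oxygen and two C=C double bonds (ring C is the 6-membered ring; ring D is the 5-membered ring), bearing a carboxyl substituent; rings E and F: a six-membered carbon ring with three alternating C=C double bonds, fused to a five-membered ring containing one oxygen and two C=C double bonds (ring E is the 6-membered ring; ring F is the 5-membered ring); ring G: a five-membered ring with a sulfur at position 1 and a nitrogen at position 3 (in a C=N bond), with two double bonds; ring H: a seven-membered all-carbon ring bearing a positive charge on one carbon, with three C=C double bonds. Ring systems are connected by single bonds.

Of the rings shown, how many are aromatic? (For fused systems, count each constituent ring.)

Ring A has only sp³ atoms, so it is not fully conjugated — not aromatic (cyclohexane).
Ring B has two sp³ carbons, so it is not fully conjugated — not aromatic (2,3-dihydrofuran).
Rings C and D form a fused bicyclic system (with one oxygen) with 9 sp² atoms and 10 π electrons from ring double bonds plus a heteroatom lone pair. 10 = 4(2)+2, so the system is aromatic and both rings count as aromatic (benzofuran).
Rings E and F form a fused bicyclic system (with one oxygen) with 9 sp² atoms and 10 π electrons from ring double bonds plus a heteroatom lone pair. 10 = 4(2)+2, so the system is aromatic and both rings count as aromatic (benzofuran).
Ring G has a continuous p-orbital overlap around the ring; 2 ring double bonds (4 π electrons) plus a heteroatom lone pair (2) give 6 π electrons. 6 = 4(1)+2, so ring G is aromatic (thiazole).
Ring H is fully conjugated (every ring atom contributes a p orbital); 3 ring double bonds (6 π electrons) plus the carbocation's empty p orbital (0, but keeps the ring conjugated) give 6 π electrons. That satisfies 4n+2 with n=1, so ring H is aromatic (tropylium cation).
Aromatic: C, D, E, F, G, H. Total: 6.

6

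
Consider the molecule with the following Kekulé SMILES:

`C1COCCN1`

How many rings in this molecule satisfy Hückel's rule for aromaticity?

0

The SMILES encodes a six-membered saturated ring with an oxygen and an N–H nitrogen at positions 1 and 4.
The 6-membered ring with one oxygen and one N–H (1,4) has only sp³ atoms, so it is not fully conjugated — not aromatic (morpholine).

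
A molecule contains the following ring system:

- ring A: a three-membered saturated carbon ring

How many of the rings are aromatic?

Ring A has only sp³ atoms, so it is not fully conjugated — not aromatic (cyclopropane).

0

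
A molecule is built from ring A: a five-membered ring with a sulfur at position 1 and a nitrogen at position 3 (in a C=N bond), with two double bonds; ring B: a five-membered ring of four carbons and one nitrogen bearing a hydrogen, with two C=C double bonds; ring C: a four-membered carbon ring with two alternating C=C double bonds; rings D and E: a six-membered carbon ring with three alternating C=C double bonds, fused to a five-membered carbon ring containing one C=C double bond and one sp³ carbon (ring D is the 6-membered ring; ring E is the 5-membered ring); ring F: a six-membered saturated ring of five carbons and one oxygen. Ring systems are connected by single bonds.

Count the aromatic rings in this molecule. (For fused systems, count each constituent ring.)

Ring A is fully conjugated (every ring atom contributes a p orbital); 2 ring double bonds (4 π electrons) plus a heteroatom lone pair (2) give 6 π electrons. 6 = 4(1)+2, so ring A is aromatic (thiazole).
Ring B is fully conjugated (every ring atom contributes a p orbital); 2 ring double bonds (4 π electrons) plus a heteroatom lone pair (2) give 6 π electrons. That satisfies 4n+2 with n=1, so ring B is aromatic (pyrrole).
Ring C has only sp² ring atoms; a planar conformation would have a fully conjugated π system of 4 electrons. But 4 = 4(1), which is 4n not 4n+2, so ring C is not aromatic (cyclobutadiene) — cyclobutadiene is antiaromatic and distorts to a rectangle.
Ring D is planar and fully conjugated; 3 ring double bonds give 6 π electrons. 6 = 4(1)+2, so ring D is aromatic (benzene ring).
Ring E has one sp³ carbon, so it is not fully conjugated — not aromatic (cyclopentene ring).
Ring F has only sp³ atoms, so it is not fully conjugated — not aromatic (tetrahydropyran).
Aromatic: A, B, D. Total: 3.

3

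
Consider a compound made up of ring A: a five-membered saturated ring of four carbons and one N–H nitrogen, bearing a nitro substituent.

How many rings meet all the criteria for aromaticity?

0

Ring A has only sp³ atoms, so it is not fully conjugated — not aromatic (pyrrolidine).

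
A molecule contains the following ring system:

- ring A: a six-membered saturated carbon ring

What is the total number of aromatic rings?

Ring A has only sp³ atoms, so it is not fully conjugated — not aromatic (cyclohexane).

0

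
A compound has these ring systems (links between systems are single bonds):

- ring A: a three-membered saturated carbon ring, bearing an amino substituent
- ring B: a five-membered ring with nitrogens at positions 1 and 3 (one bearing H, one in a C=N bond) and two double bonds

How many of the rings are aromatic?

1

Ring A has only sp³ atoms, so it is not fully conjugated — not aromatic (cyclopropane).
Ring B is planar and fully conjugated; 2 ring double bonds (4 π electrons) plus a heteroatom lone pair (2) give 6 π electrons. 6 = 4(1)+2, so ring B is aromatic (imidazole).
Aromatic: B. Total: 1.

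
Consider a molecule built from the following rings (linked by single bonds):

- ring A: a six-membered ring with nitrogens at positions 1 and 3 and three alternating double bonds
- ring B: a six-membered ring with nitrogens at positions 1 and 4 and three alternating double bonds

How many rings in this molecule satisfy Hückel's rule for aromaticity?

2

Ring A is planar and fully conjugated; 3 ring double bonds give 6 π electrons. 6 = 4(1)+2, so ring A is aromatic (pyrimidine).
Ring B is fully conjugated (every ring atom contributes a p orbital); 3 ring double bonds give 6 π electrons. Since 6 = 4n+2 (n=1), ring B is aromatic (pyrazine).
Aromatic: A, B. Total: 2.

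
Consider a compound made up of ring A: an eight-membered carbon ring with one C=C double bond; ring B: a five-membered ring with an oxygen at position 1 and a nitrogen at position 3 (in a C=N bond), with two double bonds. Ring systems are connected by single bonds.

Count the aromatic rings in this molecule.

Ring A has six sp³ carbons, so it is not fully conjugated — not aromatic (cyclooctene).
Ring B has a continuous p-orbital overlap around the ring; 2 ring double bonds (4 π electrons) plus a heteroatom lone pair (2) give 6 π electrons. Since 6 = 4n+2 (n=1), ring B is aromatic (oxazole).
Aromatic: B. Total: 1.

1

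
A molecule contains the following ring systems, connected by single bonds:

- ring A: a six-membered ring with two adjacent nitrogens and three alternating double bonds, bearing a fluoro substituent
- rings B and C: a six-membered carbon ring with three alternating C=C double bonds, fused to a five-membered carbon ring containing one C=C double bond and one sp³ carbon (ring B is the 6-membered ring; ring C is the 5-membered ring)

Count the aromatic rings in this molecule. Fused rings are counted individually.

Ring A has a continuous p-orbital overlap around the ring; 3 ring double bonds give 6 π electrons. Since 6 = 4n+2 (n=1), ring A is aromatic (pyridazine).
Ring B is fully conjugated (every ring atom contributes a p orbital); 3 ring double bonds give 6 π electrons. Since 6 = 4n+2 (n=1), ring B is aromatic (benzene ring).
Ring C has one sp³ carbon, so it is not fully conjugated — not aromatic (cyclopentene ring).
Aromatic: A, B. Total: 2.

2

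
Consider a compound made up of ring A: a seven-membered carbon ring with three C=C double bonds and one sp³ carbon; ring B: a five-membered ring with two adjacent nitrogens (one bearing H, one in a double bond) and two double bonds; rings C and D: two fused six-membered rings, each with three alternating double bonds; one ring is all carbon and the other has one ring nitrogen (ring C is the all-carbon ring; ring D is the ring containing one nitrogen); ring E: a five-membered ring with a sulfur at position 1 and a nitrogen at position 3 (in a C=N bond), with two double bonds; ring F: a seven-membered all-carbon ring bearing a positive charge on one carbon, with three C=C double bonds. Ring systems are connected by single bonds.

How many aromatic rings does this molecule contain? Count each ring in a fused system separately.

5

Ring A has one sp³ carbon, so it is not fully conjugated — not aromatic (cycloheptatriene).
Ring B is planar and fully conjugated; 2 ring double bonds (4 π electrons) plus a heteroatom lone pair (2) give 6 π electrons. 6 = 4(1)+2, so ring B is aromatic (pyrazole).
Rings C and D form a fused bicyclic system (with one nitrogen) with 10 sp² atoms and 10 π electrons from ring double bonds. 10 = 4(2)+2, so the system is aromatic and both rings count as aromatic (quinoline).
Ring E is fully conjugated (every ring atom contributes a p orbital); 2 ring double bonds (4 π electrons) plus a heteroatom lone pair (2) give 6 π electrons. Since 6 = 4n+2 (n=1), ring E is aromatic (thiazole).
Ring F is planar and fully conjugated; 3 ring double bonds (6 π electrons) plus the carbocation's empty p orbital (0, but keeps the ring conjugated) give 6 π electrons. Since 6 = 4n+2 (n=1), ring F is aromatic (tropylium cation).
Aromatic: B, C, D, E, F. Total: 5.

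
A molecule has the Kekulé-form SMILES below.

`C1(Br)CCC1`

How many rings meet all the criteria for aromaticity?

0

The SMILES encodes a four-membered saturated carbon ring.
The 4-membered ring has only sp³ atoms, so it is not fully conjugated — not aromatic (cyclobutane).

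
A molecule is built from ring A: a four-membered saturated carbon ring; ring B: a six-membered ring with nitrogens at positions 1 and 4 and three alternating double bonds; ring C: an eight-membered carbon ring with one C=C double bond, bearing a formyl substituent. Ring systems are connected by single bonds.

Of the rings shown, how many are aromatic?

Ring A has only sp³ atoms, so it is not fully conjugated — not aromatic (cyclobutane).
Ring B is fully conjugated (every ring atom contributes a p orbital); 3 ring double bonds give 6 π electrons. That satisfies 4n+2 with n=1, so ring B is aromatic (pyrazine).
Ring C has six sp³ carbons, so it is not fully conjugated — not aromatic (cyclooctene).
Aromatic: B. Total: 1.

1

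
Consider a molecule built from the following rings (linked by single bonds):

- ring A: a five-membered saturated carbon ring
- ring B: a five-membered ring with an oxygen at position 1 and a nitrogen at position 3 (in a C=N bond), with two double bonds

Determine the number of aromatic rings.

1

Ring A has only sp³ atoms, so it is not fully conjugated — not aromatic (cyclopentane).
Ring B has a continuous p-orbital overlap around the ring; 2 ring double bonds (4 π electrons) plus a heteroatom lone pair (2) give 6 π electrons. That satisfies 4n+2 with n=1, so ring B is aromatic (oxazole).
Aromatic: B. Total: 1.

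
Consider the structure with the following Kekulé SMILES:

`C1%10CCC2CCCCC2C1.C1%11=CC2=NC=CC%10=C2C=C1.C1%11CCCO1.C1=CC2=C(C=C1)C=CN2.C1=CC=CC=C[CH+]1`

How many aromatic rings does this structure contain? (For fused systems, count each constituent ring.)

The SMILES encodes two fused six-membered saturated carbon rings; two fused six-membered rings, each with three alternating double bonds; one ring is all carbon and the other has one ring nitrogen; a five-membered saturated ring of four carbons and one oxygen; a six-membered carbon ring with three alternating C=C double bonds, fused to a five-membered ring containing one N–H nitrogen and two C=C double bonds; a seven-membered all-carbon ring bearing a positive charge on one carbon, with three C=C double bonds.
The 6-membered ring has only sp³ atoms, so it is not fully conjugated — not aromatic (cyclohexane ring).
The second 6-membered ring has only sp³ atoms, so it is not fully conjugated — not aromatic (cyclohexane ring).
The fused 6/6-membered bicyclic (with one nitrogen) is a single π system with 10 sp² atoms and 10 π electrons from ring double bonds. 10 = 4(2)+2, so the system is aromatic and both rings count as aromatic (quinoline).
The 5-membered ring with one oxygen has only sp³ atoms, so it is not fully conjugated — not aromatic (tetrahydrofuran).
The fused 6/5-membered bicyclic (with one N–H) is a single π system with 9 sp² atoms and 10 π electrons from ring double bonds plus a heteroatom lone pair. 10 = 4(2)+2, so the system is aromatic and both rings count as aromatic (indole).
The 7-membered ring is planar and fully conjugated; 3 ring double bonds (6 π electrons) plus the carbocation's empty p orbital (0, but keeps the ring conjugated) give 6 π electrons. Since 6 = 4n+2 (n=1), it is aromatic (tropylium cation).
5 of the 8 rings are aromatic. Total: 5.

5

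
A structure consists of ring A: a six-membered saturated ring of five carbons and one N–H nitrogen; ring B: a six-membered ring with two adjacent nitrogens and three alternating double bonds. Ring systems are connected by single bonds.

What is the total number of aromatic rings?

Ring A has only sp³ atoms, so it is not fully conjugated — not aromatic (piperidine).
Ring B is planar and fully conjugated; 3 ring double bonds give 6 π electrons. Since 6 = 4n+2 (n=1), ring B is aromatic (pyridazine).
Aromatic: B. Total: 1.

1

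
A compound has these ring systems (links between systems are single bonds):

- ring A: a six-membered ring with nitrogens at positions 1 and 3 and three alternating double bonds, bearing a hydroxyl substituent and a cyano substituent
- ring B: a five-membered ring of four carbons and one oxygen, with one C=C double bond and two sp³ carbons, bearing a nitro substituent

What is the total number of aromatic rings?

1

Ring A is planar and fully conjugated; 3 ring double bonds give 6 π electrons. Since 6 = 4n+2 (n=1), ring A is aromatic (pyrimidine).
Ring B has two sp³ carbons, so it is not fully conjugated — not aromatic (2,3-dihydrofuran).
Aromatic: A. Total: 1.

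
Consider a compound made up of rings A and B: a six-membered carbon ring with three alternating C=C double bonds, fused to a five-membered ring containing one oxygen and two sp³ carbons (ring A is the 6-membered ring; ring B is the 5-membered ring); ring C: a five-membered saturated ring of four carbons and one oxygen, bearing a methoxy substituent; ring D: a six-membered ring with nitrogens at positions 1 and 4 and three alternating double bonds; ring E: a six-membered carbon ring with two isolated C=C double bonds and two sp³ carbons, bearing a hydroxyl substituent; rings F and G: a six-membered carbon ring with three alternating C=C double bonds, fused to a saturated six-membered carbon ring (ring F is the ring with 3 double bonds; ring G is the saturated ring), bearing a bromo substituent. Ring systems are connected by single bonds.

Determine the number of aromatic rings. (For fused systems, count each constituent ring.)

3

Ring A is planar and fully conjugated; 3 ring double bonds give 6 π electrons. 6 = 4(1)+2, so ring A is aromatic (benzene ring).
Ring B has two sp³ carbons, so it is not fully conjugated — not aromatic (oxolane ring).
Ring C has only sp³ atoms, so it is not fully conjugated — not aromatic (tetrahydrofuran).
Ring D is fully conjugated (every ring atom contributes a p orbital); 3 ring double bonds give 6 π electrons. 6 = 4(1)+2, so ring D is aromatic (pyrazine).
Ring E has two sp³ carbons, so it is not fully conjugated — not aromatic (1,4-cyclohexadiene).
Ring F is fully conjugated (every ring atom contributes a p orbital); 3 ring double bonds give 6 π electrons. That satisfies 4n+2 with n=1, so ring F is aromatic (benzene ring).
Ring G has four sp³ carbons, so it is not fully conjugated — not aromatic (cyclohexane ring).
Aromatic: A, D, F. Total: 3.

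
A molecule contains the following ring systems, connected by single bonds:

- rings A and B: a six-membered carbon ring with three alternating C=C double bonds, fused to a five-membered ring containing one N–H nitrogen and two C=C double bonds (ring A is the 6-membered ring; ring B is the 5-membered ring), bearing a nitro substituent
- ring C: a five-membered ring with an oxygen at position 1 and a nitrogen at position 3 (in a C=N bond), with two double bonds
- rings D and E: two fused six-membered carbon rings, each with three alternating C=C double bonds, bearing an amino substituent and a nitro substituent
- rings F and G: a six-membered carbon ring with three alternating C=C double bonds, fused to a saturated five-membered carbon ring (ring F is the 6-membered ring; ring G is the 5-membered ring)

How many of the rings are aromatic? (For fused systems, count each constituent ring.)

6

Rings A and B form a fused bicyclic system (with one N–H) with 9 sp² atoms and 10 π electrons from ring double bonds plus a heteroatom lone pair. 10 = 4(2)+2, so the system is aromatic and both rings count as aromatic (indole).
Ring C is fully conjugated (every ring atom contributes a p orbital); 2 ring double bonds (4 π electrons) plus a heteroatom lone pair (2) give 6 π electrons. That satisfies 4n+2 with n=1, so ring C is aromatic (oxazole).
Rings D and E form a fused bicyclic system with 10 sp² atoms and 10 π electrons from ring double bonds. 10 = 4(2)+2, so the system is aromatic and both rings count as aromatic (naphthalene).
Ring F is planar and fully conjugated; 3 ring double bonds give 6 π electrons. That satisfies 4n+2 with n=1, so ring F is aromatic (benzene ring).
Ring G has three sp³ carbons, so it is not fully conjugated — not aromatic (cyclopentane ring).
Aromatic: A, B, C, D, E, F. Total: 6.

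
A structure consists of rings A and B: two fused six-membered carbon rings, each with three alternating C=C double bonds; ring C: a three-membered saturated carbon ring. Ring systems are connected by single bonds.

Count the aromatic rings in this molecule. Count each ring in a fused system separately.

2

Rings A and B form a fused bicyclic system with 10 sp² atoms and 10 π electrons from ring double bonds. 10 = 4(2)+2, so the system is aromatic and both rings count as aromatic (naphthalene).
Ring C has only sp³ atoms, so it is not fully conjugated — not aromatic (cyclopropane).
Aromatic: A, B. Total: 2.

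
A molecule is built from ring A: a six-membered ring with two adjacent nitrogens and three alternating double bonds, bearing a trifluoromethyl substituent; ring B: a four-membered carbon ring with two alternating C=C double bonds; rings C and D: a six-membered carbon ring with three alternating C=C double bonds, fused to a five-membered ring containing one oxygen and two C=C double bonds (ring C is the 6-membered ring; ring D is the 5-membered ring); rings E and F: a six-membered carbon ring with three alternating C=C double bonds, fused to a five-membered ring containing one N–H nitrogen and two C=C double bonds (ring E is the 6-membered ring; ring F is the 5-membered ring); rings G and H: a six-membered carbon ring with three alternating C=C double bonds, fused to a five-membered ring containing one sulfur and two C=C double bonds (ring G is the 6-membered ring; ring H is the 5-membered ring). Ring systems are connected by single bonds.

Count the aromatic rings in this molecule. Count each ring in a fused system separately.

Ring A is fully conjugated (every ring atom contributes a p orbital); 3 ring double bonds give 6 π electrons. Since 6 = 4n+2 (n=1), ring A is aromatic (pyridazine).
Ring B has only sp² ring atoms; a planar conformation would have a fully conjugated π system of 4 electrons. But 4 = 4(1), which is 4n not 4n+2, so ring B is not aromatic (cyclobutadiene) — cyclobutadiene is antiaromatic and distorts to a rectangle.
Rings C and D form a fused bicyclic system (with one oxygen) with 9 sp² atoms and 10 π electrons from ring double bonds plus a heteroatom lone pair. 10 = 4(2)+2, so the system is aromatic and both rings count as aromatic (benzofuran).
Rings E and F form a fused bicyclic system (with one N–H) with 9 sp² atoms and 10 π electrons from ring double bonds plus a heteroatom lone pair. 10 = 4(2)+2, so the system is aromatic and both rings count as aromatic (indole).
Rings G and H form a fused bicyclic system (with one sulfur) with 9 sp² atoms and 10 π electrons from ring double bonds plus a heteroatom lone pair. 10 = 4(2)+2, so the system is aromatic and both rings count as aromatic (benzothiophene).
Aromatic: A, C, D, E, F, G, H. Total: 7.

7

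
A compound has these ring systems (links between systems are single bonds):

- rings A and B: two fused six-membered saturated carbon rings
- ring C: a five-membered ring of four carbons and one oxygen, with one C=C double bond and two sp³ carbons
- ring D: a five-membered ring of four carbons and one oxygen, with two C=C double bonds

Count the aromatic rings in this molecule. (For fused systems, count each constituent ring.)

1

Ring A has only sp³ atoms, so it is not fully conjugated — not aromatic (cyclohexane ring).
Ring B has only sp³ atoms, so it is not fully conjugated — not aromatic (cyclohexane ring).
Ring C has two sp³ carbons, so it is not fully conjugated — not aromatic (2,3-dihydrofuran).
Ring D is fully conjugated (every ring atom contributes a p orbital); 2 ring double bonds (4 π electrons) plus a heteroatom lone pair (2) give 6 π electrons. 6 = 4(1)+2, so ring D is aromatic (furan).
Aromatic: D. Total: 1.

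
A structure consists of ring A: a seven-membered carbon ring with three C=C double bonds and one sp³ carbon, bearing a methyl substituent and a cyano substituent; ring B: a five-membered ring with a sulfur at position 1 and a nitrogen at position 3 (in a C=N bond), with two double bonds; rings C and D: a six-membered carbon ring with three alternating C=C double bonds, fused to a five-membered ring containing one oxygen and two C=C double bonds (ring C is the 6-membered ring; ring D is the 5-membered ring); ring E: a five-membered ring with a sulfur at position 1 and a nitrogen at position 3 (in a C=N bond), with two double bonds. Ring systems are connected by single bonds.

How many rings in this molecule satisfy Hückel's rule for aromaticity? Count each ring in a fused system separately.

4

Ring A has one sp³ carbon, so it is not fully conjugated — not aromatic (cycloheptatriene).
Ring B has a continuous p-orbital overlap around the ring; 2 ring double bonds (4 π electrons) plus a heteroatom lone pair (2) give 6 π electrons. That satisfies 4n+2 with n=1, so ring B is aromatic (thiazole).
Rings C and D form a fused bicyclic system (with one oxygen) with 9 sp² atoms and 10 π electrons from ring double bonds plus a heteroatom lone pair. 10 = 4(2)+2, so the system is aromatic and both rings count as aromatic (benzofuran).
Ring E has a continuous p-orbital overlap around the ring; 2 ring double bonds (4 π electrons) plus a heteroatom lone pair (2) give 6 π electrons. That satisfies 4n+2 with n=1, so ring E is aromatic (thiazole).
Aromatic: B, C, D, E. Total: 4.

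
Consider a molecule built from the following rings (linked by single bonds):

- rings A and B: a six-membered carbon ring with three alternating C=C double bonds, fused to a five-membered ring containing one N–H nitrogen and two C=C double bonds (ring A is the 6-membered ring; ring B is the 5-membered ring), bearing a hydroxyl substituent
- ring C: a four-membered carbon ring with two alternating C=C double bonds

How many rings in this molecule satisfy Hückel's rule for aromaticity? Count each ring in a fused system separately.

Rings A and B form a fused bicyclic system (with one N–H) with 9 sp² atoms and 10 π electrons from ring double bonds plus a heteroatom lone pair. 10 = 4(2)+2, so the system is aromatic and both rings count as aromatic (indole).
Ring C has only sp² ring atoms; a planar conformation would have a fully conjugated π system of 4 electrons. But 4 = 4(1), which is 4n not 4n+2, so ring C is not aromatic (cyclobutadiene) — cyclobutadiene is antiaromatic and distorts to a rectangle.
Aromatic: A, B. Total: 2.

2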